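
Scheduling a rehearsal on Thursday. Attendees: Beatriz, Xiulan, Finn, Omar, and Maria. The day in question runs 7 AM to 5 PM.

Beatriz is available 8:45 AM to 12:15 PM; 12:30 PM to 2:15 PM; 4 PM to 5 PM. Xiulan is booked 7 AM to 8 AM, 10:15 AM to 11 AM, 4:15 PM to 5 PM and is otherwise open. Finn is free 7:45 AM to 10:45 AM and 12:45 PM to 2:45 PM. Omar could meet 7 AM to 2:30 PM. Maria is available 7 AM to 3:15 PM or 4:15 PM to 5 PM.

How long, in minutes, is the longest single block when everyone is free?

Beatriz free: 08:45-12:15, 12:30-14:15, 16:00-17:00.
Xiulan free: 08:00-10:15, 11:00-16:15 (invert busy blocks within the working day).
Finn free: 07:45-10:45, 12:45-14:45.
Omar free: 07:00-14:30.
Maria free: 07:00-15:15, 16:15-17:00.
Beatriz ∩ Xiulan: 08:45-10:15, 11:00-12:15, 12:30-14:15, 16:00-16:15.
Beatriz ∩ Xiulan ∩ Finn: 08:45-10:15, 12:45-14:15.
Beatriz ∩ Xiulan ∩ Finn ∩ Omar: 08:45-10:15, 12:45-14:15.
Beatriz ∩ Xiulan ∩ Finn ∩ Omar ∩ Maria: 08:45-10:15, 12:45-14:15.
The longest is 08:45-10:15 at 90 minutes.

90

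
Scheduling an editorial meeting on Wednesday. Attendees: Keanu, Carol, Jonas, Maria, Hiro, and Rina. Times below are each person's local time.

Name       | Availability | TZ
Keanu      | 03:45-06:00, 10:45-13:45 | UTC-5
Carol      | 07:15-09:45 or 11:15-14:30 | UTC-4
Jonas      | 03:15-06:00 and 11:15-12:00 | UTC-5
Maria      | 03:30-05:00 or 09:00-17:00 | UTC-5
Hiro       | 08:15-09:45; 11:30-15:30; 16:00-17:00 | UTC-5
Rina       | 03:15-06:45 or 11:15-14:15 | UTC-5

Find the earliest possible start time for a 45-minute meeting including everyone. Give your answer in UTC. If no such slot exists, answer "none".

none

Keanu in UTC: 08:45-11:00, 15:45-18:45 (add 5h to convert from UTC-5).
Carol in UTC: 11:15-13:45, 15:15-18:30 (add 4h to convert from UTC-4).
Jonas in UTC: 08:15-11:00, 16:15-17:00 (add 5h to convert from UTC-5).
Maria in UTC: 08:30-10:00, 14:00-22:00 (add 5h to convert from UTC-5).
Hiro in UTC: 13:15-14:45, 16:30-20:30, 21:00-22:00 (add 5h to convert from UTC-5).
Rina in UTC: 08:15-11:45, 16:15-19:15 (add 5h to convert from UTC-5).
Keanu ∩ Carol: 15:45-18:30.
Keanu ∩ Carol ∩ Jonas: 16:15-17:00.
Keanu ∩ Carol ∩ Jonas ∩ Maria: 16:15-17:00.
Keanu ∩ Carol ∩ Jonas ∩ Maria ∩ Hiro: 16:30-17:00.
Keanu ∩ Carol ∩ Jonas ∩ Maria ∩ Hiro ∩ Rina: 16:30-17:00.
So the common availability across everyone is 16:30-17:00.
No common window is at least 45 minutes long.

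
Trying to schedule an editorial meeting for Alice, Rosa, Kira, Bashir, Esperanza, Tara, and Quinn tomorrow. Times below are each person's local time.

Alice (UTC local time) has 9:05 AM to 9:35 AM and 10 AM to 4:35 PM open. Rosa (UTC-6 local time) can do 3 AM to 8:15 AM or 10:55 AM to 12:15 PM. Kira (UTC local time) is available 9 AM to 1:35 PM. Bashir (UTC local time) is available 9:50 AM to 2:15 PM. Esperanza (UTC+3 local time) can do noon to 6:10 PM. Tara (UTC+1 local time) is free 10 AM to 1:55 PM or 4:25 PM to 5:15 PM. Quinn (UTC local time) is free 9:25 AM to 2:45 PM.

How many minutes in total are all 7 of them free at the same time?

175

Alice in UTC: 09:05-09:35, 10:00-16:35.
Rosa in UTC: 09:00-14:15, 16:55-18:15 (add 6h to convert from UTC-6).
Kira in UTC: 09:00-13:35.
Bashir in UTC: 09:50-14:15.
Esperanza in UTC: 09:00-15:10 (subtract 3h to convert from UTC+3).
Tara in UTC: 09:00-12:55, 15:25-16:15 (subtract 1h to convert from UTC+1).
Quinn in UTC: 09:25-14:45.
Alice ∩ Rosa: 09:05-09:35, 10:00-14:15.
Alice ∩ Rosa ∩ Kira: 09:05-09:35, 10:00-13:35.
Alice ∩ Rosa ∩ Kira ∩ Bashir: 10:00-13:35.
Alice ∩ Rosa ∩ Kira ∩ Bashir ∩ Esperanza: 10:00-13:35.
Alice ∩ Rosa ∩ Kira ∩ Bashir ∩ Esperanza ∩ Tara: 10:00-12:55.
Alice ∩ Rosa ∩ Kira ∩ Bashir ∩ Esperanza ∩ Tara ∩ Quinn: 10:00-12:55.
That's a single block of 175 minutes.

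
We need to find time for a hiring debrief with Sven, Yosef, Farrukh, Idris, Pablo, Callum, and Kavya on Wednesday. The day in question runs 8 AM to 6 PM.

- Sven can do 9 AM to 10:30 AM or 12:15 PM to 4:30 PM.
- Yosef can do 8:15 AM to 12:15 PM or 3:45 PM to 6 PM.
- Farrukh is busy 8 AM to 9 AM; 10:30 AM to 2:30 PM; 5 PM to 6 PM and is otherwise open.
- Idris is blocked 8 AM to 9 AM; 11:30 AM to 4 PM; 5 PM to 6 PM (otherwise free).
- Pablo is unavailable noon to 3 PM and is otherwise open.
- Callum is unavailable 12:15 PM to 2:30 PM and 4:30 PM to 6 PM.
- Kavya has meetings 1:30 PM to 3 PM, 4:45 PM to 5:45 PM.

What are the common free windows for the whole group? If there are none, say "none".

09:00-10:30, 16:00-16:30

Sven free: 09:00-10:30, 12:15-16:30.
Yosef free: 08:15-12:15, 15:45-18:00.
Farrukh free: 09:00-10:30, 14:30-17:00 (invert busy blocks within the working day).
Idris free: 09:00-11:30, 16:00-17:00 (invert busy blocks within the working day).
Pablo free: 08:00-12:00, 15:00-18:00 (invert busy blocks within the working day).
Callum free: 08:00-12:15, 14:30-16:30 (invert busy blocks within the working day).
Kavya free: 08:00-13:30, 15:00-16:45, 17:45-18:00 (invert busy blocks within the working day).
Sven ∩ Yosef: 09:00-10:30, 15:45-16:30.
Sven ∩ Yosef ∩ Farrukh: 09:00-10:30, 15:45-16:30.
Sven ∩ Yosef ∩ Farrukh ∩ Idris: 09:00-10:30, 16:00-16:30.
Sven ∩ Yosef ∩ Farrukh ∩ Idris ∩ Pablo: 09:00-10:30, 16:00-16:30.
Sven ∩ Yosef ∩ Farrukh ∩ Idris ∩ Pablo ∩ Callum: 09:00-10:30, 16:00-16:30.
Sven ∩ Yosef ∩ Farrukh ∩ Idris ∩ Pablo ∩ Callum ∩ Kavya: 09:00-10:30, 16:00-16:30.
So the common availability across everyone is 09:00-10:30, 16:00-16:30.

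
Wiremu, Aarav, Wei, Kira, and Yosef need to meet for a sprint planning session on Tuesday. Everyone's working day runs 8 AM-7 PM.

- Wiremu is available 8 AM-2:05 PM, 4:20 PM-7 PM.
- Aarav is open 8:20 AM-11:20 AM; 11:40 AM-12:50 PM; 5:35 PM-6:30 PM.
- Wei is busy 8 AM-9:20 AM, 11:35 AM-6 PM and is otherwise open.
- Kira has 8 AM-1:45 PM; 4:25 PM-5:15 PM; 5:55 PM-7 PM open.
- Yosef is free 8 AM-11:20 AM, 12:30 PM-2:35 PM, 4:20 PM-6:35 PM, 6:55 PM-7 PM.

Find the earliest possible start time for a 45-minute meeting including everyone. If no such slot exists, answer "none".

09:20

Wiremu free: 08:00-14:05, 16:20-19:00.
Aarav free: 08:20-11:20, 11:40-12:50, 17:35-18:30.
Wei free: 09:20-11:35, 18:00-19:00 (invert busy blocks within the working day).
Kira free: 08:00-13:45, 16:25-17:15, 17:55-19:00.
Yosef free: 08:00-11:20, 12:30-14:35, 16:20-18:35, 18:55-19:00.
Wiremu ∩ Aarav: 08:20-11:20, 11:40-12:50, 17:35-18:30.
Wiremu ∩ Aarav ∩ Wei: 09:20-11:20, 18:00-18:30.
Wiremu ∩ Aarav ∩ Wei ∩ Kira: 09:20-11:20, 18:00-18:30.
Wiremu ∩ Aarav ∩ Wei ∩ Kira ∩ Yosef: 09:20-11:20, 18:00-18:30.
The first common window of at least 45 minutes is 09:20-11:20, so the earliest start is 09:20.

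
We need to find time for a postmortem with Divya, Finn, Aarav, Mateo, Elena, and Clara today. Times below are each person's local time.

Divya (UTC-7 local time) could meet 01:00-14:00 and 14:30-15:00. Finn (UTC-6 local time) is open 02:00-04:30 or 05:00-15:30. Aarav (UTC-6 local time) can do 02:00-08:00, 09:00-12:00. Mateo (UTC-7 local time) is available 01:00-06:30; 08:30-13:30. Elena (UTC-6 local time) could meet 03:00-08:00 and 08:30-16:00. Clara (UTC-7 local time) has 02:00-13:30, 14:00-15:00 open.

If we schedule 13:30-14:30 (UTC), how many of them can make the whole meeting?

Divya in UTC: 08:00-21:00, 21:30-22:00 (add 7h to convert from UTC-7).
Finn in UTC: 08:00-10:30, 11:00-21:30 (add 6h to convert from UTC-6).
Aarav in UTC: 08:00-14:00, 15:00-18:00 (add 6h to convert from UTC-6).
Mateo in UTC: 08:00-13:30, 15:30-20:30 (add 7h to convert from UTC-7).
Elena in UTC: 09:00-14:00, 14:30-22:00 (add 6h to convert from UTC-6).
Clara in UTC: 09:00-20:30, 21:00-22:00 (add 7h to convert from UTC-7).
Divya, Finn, and Clara can make the full 13:30-14:30 slot — that's 3.

3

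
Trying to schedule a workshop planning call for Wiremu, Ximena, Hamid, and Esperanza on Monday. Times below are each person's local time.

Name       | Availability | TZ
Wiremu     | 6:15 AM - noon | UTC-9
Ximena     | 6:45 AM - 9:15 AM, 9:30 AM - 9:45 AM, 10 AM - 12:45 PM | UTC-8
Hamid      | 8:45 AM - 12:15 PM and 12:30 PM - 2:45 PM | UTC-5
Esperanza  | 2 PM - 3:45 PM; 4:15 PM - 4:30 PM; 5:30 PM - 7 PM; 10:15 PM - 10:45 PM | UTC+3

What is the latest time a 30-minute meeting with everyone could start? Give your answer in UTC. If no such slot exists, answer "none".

Wiremu in UTC: 15:15-21:00 (add 9h to convert from UTC-9).
Ximena in UTC: 14:45-17:15, 17:30-17:45, 18:00-20:45 (add 8h to convert from UTC-8).
Hamid in UTC: 13:45-17:15, 17:30-19:45 (add 5h to convert from UTC-5).
Esperanza in UTC: 11:00-12:45, 13:15-13:30, 14:30-16:00, 19:15-19:45 (subtract 3h to convert from UTC+3).
Wiremu ∩ Ximena: 15:15-17:15, 17:30-17:45, 18:00-20:45.
Wiremu ∩ Ximena ∩ Hamid: 15:15-17:15, 17:30-17:45, 18:00-19:45.
Wiremu ∩ Ximena ∩ Hamid ∩ Esperanza: 15:15-16:00, 19:15-19:45.
The last common window of at least 30 minutes is 19:15-19:45; a 30-minute meeting can start as late as 19:15 and still end by 19:45.

19:15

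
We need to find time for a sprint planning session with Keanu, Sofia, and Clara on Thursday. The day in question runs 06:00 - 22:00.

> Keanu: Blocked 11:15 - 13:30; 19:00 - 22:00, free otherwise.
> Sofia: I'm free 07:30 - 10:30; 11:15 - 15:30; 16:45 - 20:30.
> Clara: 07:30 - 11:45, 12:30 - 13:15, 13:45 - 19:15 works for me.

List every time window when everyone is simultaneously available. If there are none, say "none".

07:30-10:30, 13:45-15:30, 16:45-19:00

Keanu free: 06:00-11:15, 13:30-19:00 (invert busy blocks within the working day).
Sofia free: 07:30-10:30, 11:15-15:30, 16:45-20:30.
Clara free: 07:30-11:45, 12:30-13:15, 13:45-19:15.
Keanu ∩ Sofia: 07:30-10:30, 13:30-15:30, 16:45-19:00.
Keanu ∩ Sofia ∩ Clara: 07:30-10:30, 13:45-15:30, 16:45-19:00.
So the common availability across everyone is 07:30-10:30, 13:45-15:30, 16:45-19:00.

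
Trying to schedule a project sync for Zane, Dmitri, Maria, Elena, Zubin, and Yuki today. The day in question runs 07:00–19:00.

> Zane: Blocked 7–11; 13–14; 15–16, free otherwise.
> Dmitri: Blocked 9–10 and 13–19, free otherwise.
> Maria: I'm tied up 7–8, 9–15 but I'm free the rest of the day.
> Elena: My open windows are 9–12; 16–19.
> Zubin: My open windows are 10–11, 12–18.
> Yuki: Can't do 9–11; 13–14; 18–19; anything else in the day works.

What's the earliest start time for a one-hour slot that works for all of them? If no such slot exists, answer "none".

none

Zane free: 11:00-13:00, 14:00-15:00, 16:00-19:00 (invert busy blocks within the working day).
Dmitri free: 07:00-09:00, 10:00-13:00 (invert busy blocks within the working day).
Maria free: 08:00-09:00, 15:00-19:00 (invert busy blocks within the working day).
Elena free: 09:00-12:00, 16:00-19:00.
Zubin free: 10:00-11:00, 12:00-18:00.
Yuki free: 07:00-09:00, 11:00-13:00, 14:00-18:00 (invert busy blocks within the working day).
Zane ∩ Dmitri: 11:00-13:00.
Zane ∩ Dmitri ∩ Maria: ∅.
Zane ∩ Dmitri ∩ Maria ∩ Elena: ∅.
Zane ∩ Dmitri ∩ Maria ∩ Elena ∩ Zubin: ∅.
Zane ∩ Dmitri ∩ Maria ∩ Elena ∩ Zubin ∩ Yuki: ∅.
There is no time when everyone is free.
No common window is at least 60 minutes long.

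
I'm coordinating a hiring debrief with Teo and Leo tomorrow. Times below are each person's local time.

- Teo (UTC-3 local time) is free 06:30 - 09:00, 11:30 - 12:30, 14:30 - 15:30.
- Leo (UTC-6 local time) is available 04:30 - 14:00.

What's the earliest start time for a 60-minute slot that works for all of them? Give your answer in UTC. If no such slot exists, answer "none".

Teo in UTC: 09:30-12:00, 14:30-15:30, 17:30-18:30 (add 3h to convert from UTC-3).
Leo in UTC: 10:30-20:00 (add 6h to convert from UTC-6).
Teo ∩ Leo: 10:30-12:00, 14:30-15:30, 17:30-18:30.
The first common window of at least 60 minutes is 10:30-12:00, so the earliest start is 10:30.

10:30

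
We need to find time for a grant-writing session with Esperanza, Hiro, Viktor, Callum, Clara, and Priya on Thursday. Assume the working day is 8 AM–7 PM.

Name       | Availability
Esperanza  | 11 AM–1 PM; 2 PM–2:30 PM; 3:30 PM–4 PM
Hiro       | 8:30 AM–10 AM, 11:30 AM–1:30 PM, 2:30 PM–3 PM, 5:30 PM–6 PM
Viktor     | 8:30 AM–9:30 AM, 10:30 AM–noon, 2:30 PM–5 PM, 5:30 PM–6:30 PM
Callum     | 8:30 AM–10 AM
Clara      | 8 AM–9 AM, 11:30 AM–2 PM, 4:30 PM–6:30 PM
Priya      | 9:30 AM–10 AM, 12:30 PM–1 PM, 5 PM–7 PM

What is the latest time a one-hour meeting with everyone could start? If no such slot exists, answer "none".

none

Esperanza ∩ Hiro: 11:30-13:00.
Esperanza ∩ Hiro ∩ Viktor: 11:30-12:00.
Esperanza ∩ Hiro ∩ Viktor ∩ Callum: ∅.
Esperanza ∩ Hiro ∩ Viktor ∩ Callum ∩ Clara: ∅.
Esperanza ∩ Hiro ∩ Viktor ∩ Callum ∩ Clara ∩ Priya: ∅.
There is no time when everyone is free.
No common window is at least 60 minutes long.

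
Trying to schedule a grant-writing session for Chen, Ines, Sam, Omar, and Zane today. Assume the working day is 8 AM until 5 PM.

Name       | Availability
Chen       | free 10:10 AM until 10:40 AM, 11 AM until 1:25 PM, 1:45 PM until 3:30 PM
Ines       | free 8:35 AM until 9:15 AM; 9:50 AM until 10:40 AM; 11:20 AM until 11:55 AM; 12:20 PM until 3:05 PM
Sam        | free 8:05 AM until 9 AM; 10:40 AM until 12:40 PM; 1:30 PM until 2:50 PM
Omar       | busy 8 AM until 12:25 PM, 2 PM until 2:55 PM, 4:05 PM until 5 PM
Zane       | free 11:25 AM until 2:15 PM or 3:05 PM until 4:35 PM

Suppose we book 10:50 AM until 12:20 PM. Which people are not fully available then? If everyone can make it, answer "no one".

Chen, Ines, Omar, Zane

Chen free: 10:10-10:40, 11:00-13:25, 13:45-15:30.
Ines free: 08:35-09:15, 09:50-10:40, 11:20-11:55, 12:20-15:05.
Sam free: 08:05-09:00, 10:40-12:40, 13:30-14:50.
Omar free: 12:25-14:00, 14:55-16:05 (invert busy blocks within the working day).
Zane free: 11:25-14:15, 15:05-16:35.
Chen: not fully free for 10:50-12:20. Ines: not fully free for 10:50-12:20. Sam: free for 10:50-12:20. Omar: not fully free for 10:50-12:20. Zane: not fully free for 10:50-12:20.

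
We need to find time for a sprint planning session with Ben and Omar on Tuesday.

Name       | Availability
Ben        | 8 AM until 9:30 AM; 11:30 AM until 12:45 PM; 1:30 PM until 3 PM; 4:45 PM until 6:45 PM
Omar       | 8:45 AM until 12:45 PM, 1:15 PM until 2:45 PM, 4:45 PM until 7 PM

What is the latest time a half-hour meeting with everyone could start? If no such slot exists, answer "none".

Ben ∩ Omar: 08:45-09:30, 11:30-12:45, 13:30-14:45, 16:45-18:45.
The last common window of at least 30 minutes is 16:45-18:45; a 30-minute meeting can start as late as 18:15 and still end by 18:45.

18:15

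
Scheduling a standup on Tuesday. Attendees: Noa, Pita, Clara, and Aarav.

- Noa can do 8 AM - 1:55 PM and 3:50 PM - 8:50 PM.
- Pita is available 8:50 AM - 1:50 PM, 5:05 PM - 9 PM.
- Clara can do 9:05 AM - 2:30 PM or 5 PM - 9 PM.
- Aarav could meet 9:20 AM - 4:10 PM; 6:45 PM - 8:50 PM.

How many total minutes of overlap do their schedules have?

Noa ∩ Pita: 08:50-13:50, 17:05-20:50.
Noa ∩ Pita ∩ Clara: 09:05-13:50, 17:05-20:50.
Noa ∩ Pita ∩ Clara ∩ Aarav: 09:20-13:50, 18:45-20:50.
So the common availability across everyone is 09:20-13:50, 18:45-20:50.
Summing the common windows: 270 + 125 = 395 minutes.

395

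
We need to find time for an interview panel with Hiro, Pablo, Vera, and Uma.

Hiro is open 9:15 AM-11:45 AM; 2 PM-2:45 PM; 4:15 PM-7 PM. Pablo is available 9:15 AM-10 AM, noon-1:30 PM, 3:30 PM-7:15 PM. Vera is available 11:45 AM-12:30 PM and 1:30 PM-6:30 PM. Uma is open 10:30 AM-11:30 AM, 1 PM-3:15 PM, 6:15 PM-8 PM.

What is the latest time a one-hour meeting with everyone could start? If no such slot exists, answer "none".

Hiro ∩ Pablo: 09:15-10:00, 16:15-19:00.
Hiro ∩ Pablo ∩ Vera: 16:15-18:30.
Hiro ∩ Pablo ∩ Vera ∩ Uma: 18:15-18:30.
So the common availability across everyone is 18:15-18:30.
No common window is at least 60 minutes long.

none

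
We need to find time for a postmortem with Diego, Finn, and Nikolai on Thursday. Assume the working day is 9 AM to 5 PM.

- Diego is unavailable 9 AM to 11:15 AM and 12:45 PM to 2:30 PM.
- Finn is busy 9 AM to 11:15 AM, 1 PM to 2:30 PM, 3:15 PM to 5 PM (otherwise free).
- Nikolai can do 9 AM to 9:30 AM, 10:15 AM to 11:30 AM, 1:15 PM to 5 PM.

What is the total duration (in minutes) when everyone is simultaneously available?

60

Diego free: 11:15-12:45, 14:30-17:00 (invert busy blocks within the working day).
Finn free: 11:15-13:00, 14:30-15:15 (invert busy blocks within the working day).
Nikolai free: 09:00-09:30, 10:15-11:30, 13:15-17:00.
Diego ∩ Finn: 11:15-12:45, 14:30-15:15.
Diego ∩ Finn ∩ Nikolai: 11:15-11:30, 14:30-15:15.
Summing the common windows: 15 + 45 = 60 minutes.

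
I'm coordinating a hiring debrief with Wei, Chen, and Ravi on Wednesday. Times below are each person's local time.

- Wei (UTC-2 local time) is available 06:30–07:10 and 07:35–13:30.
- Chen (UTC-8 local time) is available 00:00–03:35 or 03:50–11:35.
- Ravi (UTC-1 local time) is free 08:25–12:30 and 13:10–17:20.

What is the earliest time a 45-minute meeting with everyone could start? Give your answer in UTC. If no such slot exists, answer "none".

Wei in UTC: 08:30-09:10, 09:35-15:30 (add 2h to convert from UTC-2).
Chen in UTC: 08:00-11:35, 11:50-19:35 (add 8h to convert from UTC-8).
Ravi in UTC: 09:25-13:30, 14:10-18:20 (add 1h to convert from UTC-1).
Wei ∩ Chen: 08:30-09:10, 09:35-11:35, 11:50-15:30.
Wei ∩ Chen ∩ Ravi: 09:35-11:35, 11:50-13:30, 14:10-15:30.
The first common window of at least 45 minutes is 09:35-11:35, so the earliest start is 09:35.

09:35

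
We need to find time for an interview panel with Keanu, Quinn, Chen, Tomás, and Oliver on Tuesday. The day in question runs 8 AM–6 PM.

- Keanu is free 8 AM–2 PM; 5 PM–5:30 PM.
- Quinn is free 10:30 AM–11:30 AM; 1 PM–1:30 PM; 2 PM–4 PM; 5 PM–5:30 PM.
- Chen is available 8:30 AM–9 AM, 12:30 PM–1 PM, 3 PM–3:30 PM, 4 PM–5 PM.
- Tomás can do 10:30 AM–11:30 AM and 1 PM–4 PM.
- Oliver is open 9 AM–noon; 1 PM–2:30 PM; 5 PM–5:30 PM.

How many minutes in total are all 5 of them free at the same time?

0

Keanu ∩ Quinn: 10:30-11:30, 13:00-13:30, 17:00-17:30.
Keanu ∩ Quinn ∩ Chen: ∅.
Keanu ∩ Quinn ∩ Chen ∩ Tomás: ∅.
Keanu ∩ Quinn ∩ Chen ∩ Tomás ∩ Oliver: ∅.
There is no time when everyone is free.
There is no common window, so the total is 0 minutes.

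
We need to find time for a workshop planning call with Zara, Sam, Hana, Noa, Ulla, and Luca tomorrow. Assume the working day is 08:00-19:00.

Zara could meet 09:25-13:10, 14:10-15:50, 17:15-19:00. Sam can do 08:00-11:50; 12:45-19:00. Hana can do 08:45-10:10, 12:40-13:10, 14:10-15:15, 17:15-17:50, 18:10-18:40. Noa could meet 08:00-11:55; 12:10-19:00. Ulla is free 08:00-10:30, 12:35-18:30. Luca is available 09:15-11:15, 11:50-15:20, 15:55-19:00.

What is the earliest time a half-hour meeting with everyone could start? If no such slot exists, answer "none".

Zara ∩ Sam: 09:25-11:50, 12:45-13:10, 14:10-15:50, 17:15-19:00.
Zara ∩ Sam ∩ Hana: 09:25-10:10, 12:45-13:10, 14:10-15:15, 17:15-17:50, 18:10-18:40.
Zara ∩ Sam ∩ Hana ∩ Noa: 09:25-10:10, 12:45-13:10, 14:10-15:15, 17:15-17:50, 18:10-18:40.
Zara ∩ Sam ∩ Hana ∩ Noa ∩ Ulla: 09:25-10:10, 12:45-13:10, 14:10-15:15, 17:15-17:50, 18:10-18:30.
Zara ∩ Sam ∩ Hana ∩ Noa ∩ Ulla ∩ Luca: 09:25-10:10, 12:45-13:10, 14:10-15:15, 17:15-17:50, 18:10-18:30.
The first common window of at least 30 minutes is 09:25-10:10, so the earliest start is 09:25.

09:25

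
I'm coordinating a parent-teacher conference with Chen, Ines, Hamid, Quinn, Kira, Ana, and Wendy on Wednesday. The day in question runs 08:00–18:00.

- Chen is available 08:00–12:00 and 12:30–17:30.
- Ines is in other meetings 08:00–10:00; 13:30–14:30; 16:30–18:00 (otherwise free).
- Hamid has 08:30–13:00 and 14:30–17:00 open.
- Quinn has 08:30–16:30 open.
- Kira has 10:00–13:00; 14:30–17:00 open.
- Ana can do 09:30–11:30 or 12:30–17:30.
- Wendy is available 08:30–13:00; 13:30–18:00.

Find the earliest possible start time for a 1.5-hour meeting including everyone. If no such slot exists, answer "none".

Chen free: 08:00-12:00, 12:30-17:30.
Ines free: 10:00-13:30, 14:30-16:30 (invert busy blocks within the working day).
Hamid free: 08:30-13:00, 14:30-17:00.
Quinn free: 08:30-16:30.
Kira free: 10:00-13:00, 14:30-17:00.
Ana free: 09:30-11:30, 12:30-17:30.
Wendy free: 08:30-13:00, 13:30-18:00.
Chen ∩ Ines: 10:00-12:00, 12:30-13:30, 14:30-16:30.
Chen ∩ Ines ∩ Hamid: 10:00-12:00, 12:30-13:00, 14:30-16:30.
Chen ∩ Ines ∩ Hamid ∩ Quinn: 10:00-12:00, 12:30-13:00, 14:30-16:30.
Chen ∩ Ines ∩ Hamid ∩ Quinn ∩ Kira: 10:00-12:00, 12:30-13:00, 14:30-16:30.
Chen ∩ Ines ∩ Hamid ∩ Quinn ∩ Kira ∩ Ana: 10:00-11:30, 12:30-13:00, 14:30-16:30.
Chen ∩ Ines ∩ Hamid ∩ Quinn ∩ Kira ∩ Ana ∩ Wendy: 10:00-11:30, 12:30-13:00, 14:30-16:30.
The first common window of at least 90 minutes is 10:00-11:30, so the earliest start is 10:00.

10:00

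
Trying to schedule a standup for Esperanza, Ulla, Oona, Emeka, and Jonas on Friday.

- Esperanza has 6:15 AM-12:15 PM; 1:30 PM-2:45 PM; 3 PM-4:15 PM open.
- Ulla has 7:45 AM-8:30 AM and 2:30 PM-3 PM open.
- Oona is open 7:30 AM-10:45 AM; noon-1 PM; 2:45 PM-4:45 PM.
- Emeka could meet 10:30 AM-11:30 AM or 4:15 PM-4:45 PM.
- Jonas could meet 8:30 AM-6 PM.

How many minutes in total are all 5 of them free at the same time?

0

Esperanza ∩ Ulla: 07:45-08:30, 14:30-14:45.
Esperanza ∩ Ulla ∩ Oona: 07:45-08:30.
Esperanza ∩ Ulla ∩ Oona ∩ Emeka: ∅.
Esperanza ∩ Ulla ∩ Oona ∩ Emeka ∩ Jonas: ∅.
There is no time when everyone is free.
There is no common window, so the total is 0 minutes.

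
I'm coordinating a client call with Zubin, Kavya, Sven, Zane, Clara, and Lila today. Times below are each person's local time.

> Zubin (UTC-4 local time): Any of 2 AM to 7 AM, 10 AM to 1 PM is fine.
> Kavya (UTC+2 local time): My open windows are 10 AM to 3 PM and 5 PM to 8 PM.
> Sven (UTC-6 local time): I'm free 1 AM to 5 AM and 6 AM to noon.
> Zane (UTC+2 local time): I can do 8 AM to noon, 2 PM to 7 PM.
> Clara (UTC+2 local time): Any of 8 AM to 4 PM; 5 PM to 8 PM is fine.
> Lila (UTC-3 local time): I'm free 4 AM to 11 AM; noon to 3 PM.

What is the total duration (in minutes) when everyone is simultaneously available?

Zubin in UTC: 06:00-11:00, 14:00-17:00 (add 4h to convert from UTC-4).
Kavya in UTC: 08:00-13:00, 15:00-18:00 (subtract 2h to convert from UTC+2).
Sven in UTC: 07:00-11:00, 12:00-18:00 (add 6h to convert from UTC-6).
Zane in UTC: 06:00-10:00, 12:00-17:00 (subtract 2h to convert from UTC+2).
Clara in UTC: 06:00-14:00, 15:00-18:00 (subtract 2h to convert from UTC+2).
Lila in UTC: 07:00-14:00, 15:00-18:00 (add 3h to convert from UTC-3).
Zubin ∩ Kavya: 08:00-11:00, 15:00-17:00.
Zubin ∩ Kavya ∩ Sven: 08:00-11:00, 15:00-17:00.
Zubin ∩ Kavya ∩ Sven ∩ Zane: 08:00-10:00, 15:00-17:00.
Zubin ∩ Kavya ∩ Sven ∩ Zane ∩ Clara: 08:00-10:00, 15:00-17:00.
Zubin ∩ Kavya ∩ Sven ∩ Zane ∩ Clara ∩ Lila: 08:00-10:00, 15:00-17:00.
Summing the common windows: 120 + 120 = 240 minutes.

240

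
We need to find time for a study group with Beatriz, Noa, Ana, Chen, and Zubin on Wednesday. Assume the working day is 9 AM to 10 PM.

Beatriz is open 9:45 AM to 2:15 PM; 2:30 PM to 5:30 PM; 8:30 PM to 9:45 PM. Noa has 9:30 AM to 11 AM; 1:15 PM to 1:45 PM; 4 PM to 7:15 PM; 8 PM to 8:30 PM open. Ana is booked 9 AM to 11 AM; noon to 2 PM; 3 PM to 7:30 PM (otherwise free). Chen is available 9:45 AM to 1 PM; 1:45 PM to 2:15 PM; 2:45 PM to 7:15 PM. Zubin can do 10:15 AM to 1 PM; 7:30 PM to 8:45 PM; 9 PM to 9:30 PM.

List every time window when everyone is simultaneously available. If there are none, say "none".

none

Beatriz free: 09:45-14:15, 14:30-17:30, 20:30-21:45.
Noa free: 09:30-11:00, 13:15-13:45, 16:00-19:15, 20:00-20:30.
Ana free: 11:00-12:00, 14:00-15:00, 19:30-22:00 (invert busy blocks within the working day).
Chen free: 09:45-13:00, 13:45-14:15, 14:45-19:15.
Zubin free: 10:15-13:00, 19:30-20:45, 21:00-21:30.
Beatriz ∩ Noa: 09:45-11:00, 13:15-13:45, 16:00-17:30.
Beatriz ∩ Noa ∩ Ana: ∅.
Beatriz ∩ Noa ∩ Ana ∩ Chen: ∅.
Beatriz ∩ Noa ∩ Ana ∩ Chen ∩ Zubin: ∅.
There is no time when everyone is free.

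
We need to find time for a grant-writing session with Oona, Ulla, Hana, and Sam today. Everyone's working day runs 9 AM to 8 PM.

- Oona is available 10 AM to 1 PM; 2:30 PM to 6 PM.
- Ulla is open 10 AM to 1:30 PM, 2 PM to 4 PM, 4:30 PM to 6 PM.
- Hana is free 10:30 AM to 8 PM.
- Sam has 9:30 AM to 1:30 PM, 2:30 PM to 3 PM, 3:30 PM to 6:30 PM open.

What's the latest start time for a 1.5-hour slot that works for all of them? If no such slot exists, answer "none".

16:30

Oona ∩ Ulla: 10:00-13:00, 14:30-16:00, 16:30-18:00.
Oona ∩ Ulla ∩ Hana: 10:30-13:00, 14:30-16:00, 16:30-18:00.
Oona ∩ Ulla ∩ Hana ∩ Sam: 10:30-13:00, 14:30-15:00, 15:30-16:00, 16:30-18:00.
The last common window of at least 90 minutes is 16:30-18:00; a 90-minute meeting can start as late as 16:30 and still end by 18:00.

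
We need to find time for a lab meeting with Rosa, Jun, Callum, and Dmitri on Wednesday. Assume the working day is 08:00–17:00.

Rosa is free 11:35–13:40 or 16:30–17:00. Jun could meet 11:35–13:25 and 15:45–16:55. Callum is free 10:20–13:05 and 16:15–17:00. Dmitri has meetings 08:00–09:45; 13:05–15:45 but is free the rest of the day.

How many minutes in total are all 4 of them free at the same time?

Rosa free: 11:35-13:40, 16:30-17:00.
Jun free: 11:35-13:25, 15:45-16:55.
Callum free: 10:20-13:05, 16:15-17:00.
Dmitri free: 09:45-13:05, 15:45-17:00 (invert busy blocks within the working day).
Rosa ∩ Jun: 11:35-13:25, 16:30-16:55.
Rosa ∩ Jun ∩ Callum: 11:35-13:05, 16:30-16:55.
Rosa ∩ Jun ∩ Callum ∩ Dmitri: 11:35-13:05, 16:30-16:55.
Those are the intersection windows.
Summing the common windows: 90 + 25 = 115 minutes.

115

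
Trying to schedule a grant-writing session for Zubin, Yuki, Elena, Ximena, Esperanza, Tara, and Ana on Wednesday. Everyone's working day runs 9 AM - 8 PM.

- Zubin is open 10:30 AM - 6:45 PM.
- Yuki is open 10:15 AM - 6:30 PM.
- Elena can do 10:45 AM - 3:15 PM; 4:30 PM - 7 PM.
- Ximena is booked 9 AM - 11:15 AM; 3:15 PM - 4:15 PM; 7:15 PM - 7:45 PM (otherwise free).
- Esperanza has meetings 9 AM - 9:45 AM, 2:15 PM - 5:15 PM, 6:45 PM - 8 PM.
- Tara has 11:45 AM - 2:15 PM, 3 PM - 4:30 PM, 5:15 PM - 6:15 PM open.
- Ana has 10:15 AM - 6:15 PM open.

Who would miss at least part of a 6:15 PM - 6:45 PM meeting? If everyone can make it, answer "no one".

Ana, Tara, Yuki

Zubin free: 10:30-18:45.
Yuki free: 10:15-18:30.
Elena free: 10:45-15:15, 16:30-19:00.
Ximena free: 11:15-15:15, 16:15-19:15, 19:45-20:00 (invert busy blocks within the working day).
Esperanza free: 09:45-14:15, 17:15-18:45 (invert busy blocks within the working day).
Tara free: 11:45-14:15, 15:00-16:30, 17:15-18:15.
Ana free: 10:15-18:15.
Zubin: free for 18:15-18:45. Yuki: not fully free for 18:15-18:45. Elena: free for 18:15-18:45. Ximena: free for 18:15-18:45. Esperanza: free for 18:15-18:45. Tara: not fully free for 18:15-18:45. Ana: not fully free for 18:15-18:45.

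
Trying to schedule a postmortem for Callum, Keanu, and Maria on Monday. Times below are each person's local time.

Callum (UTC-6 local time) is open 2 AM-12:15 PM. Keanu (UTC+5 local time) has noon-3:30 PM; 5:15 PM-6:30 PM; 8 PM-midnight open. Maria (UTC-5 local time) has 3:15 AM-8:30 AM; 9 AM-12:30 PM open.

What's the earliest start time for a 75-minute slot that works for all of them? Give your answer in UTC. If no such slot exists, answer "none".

08:15

Callum in UTC: 08:00-18:15 (add 6h to convert from UTC-6).
Keanu in UTC: 07:00-10:30, 12:15-13:30, 15:00-19:00 (subtract 5h to convert from UTC+5).
Maria in UTC: 08:15-13:30, 14:00-17:30 (add 5h to convert from UTC-5).
Callum ∩ Keanu: 08:00-10:30, 12:15-13:30, 15:00-18:15.
Callum ∩ Keanu ∩ Maria: 08:15-10:30, 12:15-13:30, 15:00-17:30.
Those are the intersection windows.
The first common window of at least 75 minutes is 08:15-10:30, so the earliest start is 08:15.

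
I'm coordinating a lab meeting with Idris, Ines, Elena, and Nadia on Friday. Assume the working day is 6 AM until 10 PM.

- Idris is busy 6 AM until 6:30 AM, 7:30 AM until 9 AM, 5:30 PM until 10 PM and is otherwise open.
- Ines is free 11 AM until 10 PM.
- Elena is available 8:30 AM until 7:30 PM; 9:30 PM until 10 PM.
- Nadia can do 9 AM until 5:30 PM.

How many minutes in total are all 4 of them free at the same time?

390

Idris free: 06:30-07:30, 09:00-17:30 (invert busy blocks within the working day).
Ines free: 11:00-22:00.
Elena free: 08:30-19:30, 21:30-22:00.
Nadia free: 09:00-17:30.
Idris ∩ Ines: 11:00-17:30.
Idris ∩ Ines ∩ Elena: 11:00-17:30.
Idris ∩ Ines ∩ Elena ∩ Nadia: 11:00-17:30.
Those are the intersection windows.
That's a single block of 390 minutes.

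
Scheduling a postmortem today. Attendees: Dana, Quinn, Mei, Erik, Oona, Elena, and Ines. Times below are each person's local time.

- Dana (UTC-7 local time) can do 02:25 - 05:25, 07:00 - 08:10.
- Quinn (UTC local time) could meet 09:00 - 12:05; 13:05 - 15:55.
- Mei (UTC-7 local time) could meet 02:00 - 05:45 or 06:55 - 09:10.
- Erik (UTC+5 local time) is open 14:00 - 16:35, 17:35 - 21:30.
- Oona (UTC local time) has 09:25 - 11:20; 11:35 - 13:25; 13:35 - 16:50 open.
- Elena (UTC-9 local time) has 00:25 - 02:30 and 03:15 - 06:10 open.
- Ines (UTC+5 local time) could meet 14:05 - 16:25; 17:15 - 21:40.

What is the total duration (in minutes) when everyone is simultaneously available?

185

Dana in UTC: 09:25-12:25, 14:00-15:10 (add 7h to convert from UTC-7).
Quinn in UTC: 09:00-12:05, 13:05-15:55.
Mei in UTC: 09:00-12:45, 13:55-16:10 (add 7h to convert from UTC-7).
Erik in UTC: 09:00-11:35, 12:35-16:30 (subtract 5h to convert from UTC+5).
Oona in UTC: 09:25-11:20, 11:35-13:25, 13:35-16:50.
Elena in UTC: 09:25-11:30, 12:15-15:10 (add 9h to convert from UTC-9).
Ines in UTC: 09:05-11:25, 12:15-16:40 (subtract 5h to convert from UTC+5).
Dana ∩ Quinn: 09:25-12:05, 14:00-15:10.
Dana ∩ Quinn ∩ Mei: 09:25-12:05, 14:00-15:10.
Dana ∩ Quinn ∩ Mei ∩ Erik: 09:25-11:35, 14:00-15:10.
Dana ∩ Quinn ∩ Mei ∩ Erik ∩ Oona: 09:25-11:20, 14:00-15:10.
Dana ∩ Quinn ∩ Mei ∩ Erik ∩ Oona ∩ Elena: 09:25-11:20, 14:00-15:10.
Dana ∩ Quinn ∩ Mei ∩ Erik ∩ Oona ∩ Elena ∩ Ines: 09:25-11:20, 14:00-15:10.
Those are the intersection windows.
Summing the common windows: 115 + 70 = 185 minutes.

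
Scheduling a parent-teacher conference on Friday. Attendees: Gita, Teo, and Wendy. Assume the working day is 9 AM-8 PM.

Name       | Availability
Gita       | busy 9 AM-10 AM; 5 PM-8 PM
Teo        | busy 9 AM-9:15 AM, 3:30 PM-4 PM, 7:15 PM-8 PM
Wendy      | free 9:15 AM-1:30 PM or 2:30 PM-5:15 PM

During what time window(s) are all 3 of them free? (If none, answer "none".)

10:00-13:30, 14:30-15:30, 16:00-17:00

Gita free: 10:00-17:00 (invert busy blocks within the working day).
Teo free: 09:15-15:30, 16:00-19:15 (invert busy blocks within the working day).
Wendy free: 09:15-13:30, 14:30-17:15.
Gita ∩ Teo: 10:00-15:30, 16:00-17:00.
Gita ∩ Teo ∩ Wendy: 10:00-13:30, 14:30-15:30, 16:00-17:00.
Those are the intersection windows.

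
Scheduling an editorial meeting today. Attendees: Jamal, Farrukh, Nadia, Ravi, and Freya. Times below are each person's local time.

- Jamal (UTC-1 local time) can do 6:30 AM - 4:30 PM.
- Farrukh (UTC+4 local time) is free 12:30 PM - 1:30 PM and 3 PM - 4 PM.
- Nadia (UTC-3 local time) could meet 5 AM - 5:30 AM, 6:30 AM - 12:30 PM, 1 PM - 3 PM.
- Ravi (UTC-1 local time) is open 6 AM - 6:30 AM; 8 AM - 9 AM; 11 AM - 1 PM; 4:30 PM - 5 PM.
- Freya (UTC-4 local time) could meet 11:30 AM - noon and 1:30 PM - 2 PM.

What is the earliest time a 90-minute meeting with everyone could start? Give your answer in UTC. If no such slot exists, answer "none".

none

Jamal in UTC: 07:30-17:30 (add 1h to convert from UTC-1).
Farrukh in UTC: 08:30-09:30, 11:00-12:00 (subtract 4h to convert from UTC+4).
Nadia in UTC: 08:00-08:30, 09:30-15:30, 16:00-18:00 (add 3h to convert from UTC-3).
Ravi in UTC: 07:00-07:30, 09:00-10:00, 12:00-14:00, 17:30-18:00 (add 1h to convert from UTC-1).
Freya in UTC: 15:30-16:00, 17:30-18:00 (add 4h to convert from UTC-4).
Jamal ∩ Farrukh: 08:30-09:30, 11:00-12:00.
Jamal ∩ Farrukh ∩ Nadia: 11:00-12:00.
Jamal ∩ Farrukh ∩ Nadia ∩ Ravi: ∅.
Jamal ∩ Farrukh ∩ Nadia ∩ Ravi ∩ Freya: ∅.
There is no time when everyone is free.
No common window is at least 90 minutes long.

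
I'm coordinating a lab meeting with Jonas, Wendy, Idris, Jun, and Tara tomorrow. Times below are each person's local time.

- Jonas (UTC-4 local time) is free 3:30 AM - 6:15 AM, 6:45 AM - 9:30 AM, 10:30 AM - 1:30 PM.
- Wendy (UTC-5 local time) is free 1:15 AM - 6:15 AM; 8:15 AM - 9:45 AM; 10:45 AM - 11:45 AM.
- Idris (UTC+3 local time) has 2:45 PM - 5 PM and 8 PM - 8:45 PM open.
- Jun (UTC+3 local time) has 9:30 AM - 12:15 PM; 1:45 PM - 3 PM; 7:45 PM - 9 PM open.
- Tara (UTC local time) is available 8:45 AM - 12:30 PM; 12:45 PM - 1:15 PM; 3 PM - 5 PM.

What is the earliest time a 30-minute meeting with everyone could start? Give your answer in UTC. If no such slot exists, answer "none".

none

Jonas in UTC: 07:30-10:15, 10:45-13:30, 14:30-17:30 (add 4h to convert from UTC-4).
Wendy in UTC: 06:15-11:15, 13:15-14:45, 15:45-16:45 (add 5h to convert from UTC-5).
Idris in UTC: 11:45-14:00, 17:00-17:45 (subtract 3h to convert from UTC+3).
Jun in UTC: 06:30-09:15, 10:45-12:00, 16:45-18:00 (subtract 3h to convert from UTC+3).
Tara in UTC: 08:45-12:30, 12:45-13:15, 15:00-17:00.
Jonas ∩ Wendy: 07:30-10:15, 10:45-11:15, 13:15-13:30, 14:30-14:45, 15:45-16:45.
Jonas ∩ Wendy ∩ Idris: 13:15-13:30.
Jonas ∩ Wendy ∩ Idris ∩ Jun: ∅.
Jonas ∩ Wendy ∩ Idris ∩ Jun ∩ Tara: ∅.
There is no time when everyone is free.
No common window is at least 30 minutes long.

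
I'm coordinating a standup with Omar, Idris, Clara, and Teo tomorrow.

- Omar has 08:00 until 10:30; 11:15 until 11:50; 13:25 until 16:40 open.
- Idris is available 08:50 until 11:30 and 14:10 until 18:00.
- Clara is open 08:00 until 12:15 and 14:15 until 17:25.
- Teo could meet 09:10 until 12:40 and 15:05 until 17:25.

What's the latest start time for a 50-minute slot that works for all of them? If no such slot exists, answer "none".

15:50

Omar ∩ Idris: 08:50-10:30, 11:15-11:30, 14:10-16:40.
Omar ∩ Idris ∩ Clara: 08:50-10:30, 11:15-11:30, 14:15-16:40.
Omar ∩ Idris ∩ Clara ∩ Teo: 09:10-10:30, 11:15-11:30, 15:05-16:40.
The last common window of at least 50 minutes is 15:05-16:40; a 50-minute meeting can start as late as 15:50 and still end by 16:40.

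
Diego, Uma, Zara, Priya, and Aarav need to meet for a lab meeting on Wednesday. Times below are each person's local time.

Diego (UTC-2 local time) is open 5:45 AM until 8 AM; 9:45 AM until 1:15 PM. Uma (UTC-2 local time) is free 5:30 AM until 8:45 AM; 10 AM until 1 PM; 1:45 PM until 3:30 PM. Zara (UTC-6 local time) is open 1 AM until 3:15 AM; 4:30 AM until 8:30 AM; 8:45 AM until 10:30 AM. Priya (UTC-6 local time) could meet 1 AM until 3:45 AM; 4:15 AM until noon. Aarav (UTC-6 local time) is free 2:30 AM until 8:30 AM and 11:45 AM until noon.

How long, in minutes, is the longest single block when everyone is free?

150

Diego in UTC: 07:45-10:00, 11:45-15:15 (add 2h to convert from UTC-2).
Uma in UTC: 07:30-10:45, 12:00-15:00, 15:45-17:30 (add 2h to convert from UTC-2).
Zara in UTC: 07:00-09:15, 10:30-14:30, 14:45-16:30 (add 6h to convert from UTC-6).
Priya in UTC: 07:00-09:45, 10:15-18:00 (add 6h to convert from UTC-6).
Aarav in UTC: 08:30-14:30, 17:45-18:00 (add 6h to convert from UTC-6).
Diego ∩ Uma: 07:45-10:00, 12:00-15:00.
Diego ∩ Uma ∩ Zara: 07:45-09:15, 12:00-14:30, 14:45-15:00.
Diego ∩ Uma ∩ Zara ∩ Priya: 07:45-09:15, 12:00-14:30, 14:45-15:00.
Diego ∩ Uma ∩ Zara ∩ Priya ∩ Aarav: 08:30-09:15, 12:00-14:30.
So the common availability across everyone is 08:30-09:15, 12:00-14:30.
The longest is 12:00-14:30 at 150 minutes.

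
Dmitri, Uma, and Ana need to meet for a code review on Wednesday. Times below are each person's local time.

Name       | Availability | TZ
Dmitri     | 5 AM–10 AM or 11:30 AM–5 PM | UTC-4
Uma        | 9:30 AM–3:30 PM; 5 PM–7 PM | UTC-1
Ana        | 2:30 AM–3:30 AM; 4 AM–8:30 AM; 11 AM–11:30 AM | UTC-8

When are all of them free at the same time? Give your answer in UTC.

10:30-11:30, 12:00-14:00, 15:30-16:30, 19:00-19:30

Dmitri in UTC: 09:00-14:00, 15:30-21:00 (add 4h to convert from UTC-4).
Uma in UTC: 10:30-16:30, 18:00-20:00 (add 1h to convert from UTC-1).
Ana in UTC: 10:30-11:30, 12:00-16:30, 19:00-19:30 (add 8h to convert from UTC-8).
Dmitri ∩ Uma: 10:30-14:00, 15:30-16:30, 18:00-20:00.
Dmitri ∩ Uma ∩ Ana: 10:30-11:30, 12:00-14:00, 15:30-16:30, 19:00-19:30.
Those are the intersection windows.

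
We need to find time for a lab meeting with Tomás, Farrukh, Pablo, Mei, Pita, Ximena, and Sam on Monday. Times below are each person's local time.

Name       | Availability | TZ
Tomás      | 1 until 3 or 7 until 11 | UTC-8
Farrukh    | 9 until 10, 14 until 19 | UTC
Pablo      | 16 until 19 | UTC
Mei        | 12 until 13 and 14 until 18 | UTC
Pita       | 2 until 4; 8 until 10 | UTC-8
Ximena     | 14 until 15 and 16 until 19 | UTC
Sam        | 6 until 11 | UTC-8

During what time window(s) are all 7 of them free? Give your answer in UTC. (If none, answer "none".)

Tomás in UTC: 09:00-11:00, 15:00-19:00 (add 8h to convert from UTC-8).
Farrukh in UTC: 09:00-10:00, 14:00-19:00.
Pablo in UTC: 16:00-19:00.
Mei in UTC: 12:00-13:00, 14:00-18:00.
Pita in UTC: 10:00-12:00, 16:00-18:00 (add 8h to convert from UTC-8).
Ximena in UTC: 14:00-15:00, 16:00-19:00.
Sam in UTC: 14:00-19:00 (add 8h to convert from UTC-8).
Tomás ∩ Farrukh: 09:00-10:00, 15:00-19:00.
Tomás ∩ Farrukh ∩ Pablo: 16:00-19:00.
Tomás ∩ Farrukh ∩ Pablo ∩ Mei: 16:00-18:00.
Tomás ∩ Farrukh ∩ Pablo ∩ Mei ∩ Pita: 16:00-18:00.
Tomás ∩ Farrukh ∩ Pablo ∩ Mei ∩ Pita ∩ Ximena: 16:00-18:00.
Tomás ∩ Farrukh ∩ Pablo ∩ Mei ∩ Pita ∩ Ximena ∩ Sam: 16:00-18:00.

16:00-18:00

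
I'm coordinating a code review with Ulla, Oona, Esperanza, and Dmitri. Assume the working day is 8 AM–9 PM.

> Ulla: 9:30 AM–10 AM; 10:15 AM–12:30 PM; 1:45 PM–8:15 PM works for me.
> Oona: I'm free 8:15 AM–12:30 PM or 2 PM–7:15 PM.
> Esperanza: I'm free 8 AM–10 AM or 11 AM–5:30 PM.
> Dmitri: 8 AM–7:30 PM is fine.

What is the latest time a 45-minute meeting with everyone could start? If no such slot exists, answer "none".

16:45

Ulla ∩ Oona: 09:30-10:00, 10:15-12:30, 14:00-19:15.
Ulla ∩ Oona ∩ Esperanza: 09:30-10:00, 11:00-12:30, 14:00-17:30.
Ulla ∩ Oona ∩ Esperanza ∩ Dmitri: 09:30-10:00, 11:00-12:30, 14:00-17:30.
So the common availability across everyone is 09:30-10:00, 11:00-12:30, 14:00-17:30.
The last common window of at least 45 minutes is 14:00-17:30; a 45-minute meeting can start as late as 16:45 and still end by 17:30.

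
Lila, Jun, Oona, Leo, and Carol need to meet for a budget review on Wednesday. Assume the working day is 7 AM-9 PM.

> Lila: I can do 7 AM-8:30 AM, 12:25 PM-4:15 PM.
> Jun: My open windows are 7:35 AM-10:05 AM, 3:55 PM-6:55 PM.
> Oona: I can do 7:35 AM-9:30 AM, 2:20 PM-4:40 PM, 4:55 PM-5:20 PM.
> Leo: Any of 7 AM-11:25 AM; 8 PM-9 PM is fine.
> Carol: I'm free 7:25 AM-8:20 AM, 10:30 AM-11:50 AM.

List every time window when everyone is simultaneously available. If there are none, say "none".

07:35-08:20

Lila ∩ Jun: 07:35-08:30, 15:55-16:15.
Lila ∩ Jun ∩ Oona: 07:35-08:30, 15:55-16:15.
Lila ∩ Jun ∩ Oona ∩ Leo: 07:35-08:30.
Lila ∩ Jun ∩ Oona ∩ Leo ∩ Carol: 07:35-08:20.
Those are the intersection windows.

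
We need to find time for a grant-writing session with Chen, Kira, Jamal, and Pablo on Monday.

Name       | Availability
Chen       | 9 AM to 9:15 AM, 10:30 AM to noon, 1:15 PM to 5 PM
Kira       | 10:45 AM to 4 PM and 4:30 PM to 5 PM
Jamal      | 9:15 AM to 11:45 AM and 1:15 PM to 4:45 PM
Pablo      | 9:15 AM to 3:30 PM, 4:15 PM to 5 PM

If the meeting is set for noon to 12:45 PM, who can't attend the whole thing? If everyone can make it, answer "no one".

Chen: not fully free for 12:00-12:45. Kira: free for 12:00-12:45. Jamal: not fully free for 12:00-12:45. Pablo: free for 12:00-12:45.

Chen, Jamal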